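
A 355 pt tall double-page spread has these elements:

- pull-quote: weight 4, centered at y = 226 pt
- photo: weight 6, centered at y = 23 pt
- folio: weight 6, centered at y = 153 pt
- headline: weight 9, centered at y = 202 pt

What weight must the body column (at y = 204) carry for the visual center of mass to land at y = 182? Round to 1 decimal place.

Fixed elements: Σw = 4 + 6 + 6 + 9 = 25, Σw·y = 4·226 + 6·23 + 6·153 + 9·202 = 3778.
For the centroid to hit 182: (3778 + w·204) / (25 + w) = 182.
So w = (182·25 − 3778)/(204 − 182) = 772/22 ≈ 35.09.

w ≈ 35.1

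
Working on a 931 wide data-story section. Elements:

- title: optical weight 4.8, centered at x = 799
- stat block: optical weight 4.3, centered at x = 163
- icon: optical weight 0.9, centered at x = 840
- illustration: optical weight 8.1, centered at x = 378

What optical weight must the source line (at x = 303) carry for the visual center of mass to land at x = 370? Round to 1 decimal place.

Existing Σw = 18.1 (4.8 + 4.3 + 0.9 + 8.1); existing moment 4.8·799 + 4.3·163 + 0.9·840 + 8.1·378 = 8353.9.
For the centroid to hit 370: (8353.9 + w·303) / (18.1 + w) = 370.
Solving: w = (370·18.1 − 8353.9) / (303 − 370) = -1656.9 / -67 ≈ 24.73.

w ≈ 24.7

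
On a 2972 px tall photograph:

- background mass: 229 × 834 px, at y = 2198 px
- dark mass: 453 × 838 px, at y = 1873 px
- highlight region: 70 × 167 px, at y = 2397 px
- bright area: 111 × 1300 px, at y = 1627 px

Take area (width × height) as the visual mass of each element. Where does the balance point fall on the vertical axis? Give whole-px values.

y ≈ 1918

Areas: background mass 229·834 = 190986, dark mass 453·838 = 379614, highlight region 70·167 = 11690, bright area 111·1300 = 144300. Total weight = 726590.
Σw·y = 190986·2198 + 379614·1873 + 11690·2397 + 144300·1627 = 1393601280, so ȳ = 1393601280/726590 ≈ 1918.00.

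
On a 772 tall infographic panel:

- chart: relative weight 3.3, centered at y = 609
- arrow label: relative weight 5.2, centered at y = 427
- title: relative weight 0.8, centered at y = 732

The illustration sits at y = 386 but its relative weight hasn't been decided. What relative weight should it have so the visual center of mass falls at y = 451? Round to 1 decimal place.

Existing Σw = 9.3 (3.3 + 5.2 + 0.8); existing moment 3.3·609 + 5.2·427 + 0.8·732 = 4815.7.
Set Σw·y/Σw = 451: (4815.7 + 386w) = 451·(9.3 + w).
Solving: w = (451·9.3 − 4815.7) / (386 − 451) = -621.4 / -65 ≈ 9.56.

w ≈ 9.6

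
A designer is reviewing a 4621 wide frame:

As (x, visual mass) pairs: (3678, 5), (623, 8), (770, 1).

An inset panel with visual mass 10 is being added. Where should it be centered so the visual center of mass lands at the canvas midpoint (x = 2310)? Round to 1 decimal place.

x ≈ 3129.6

With the inset panel, Σw becomes 5 + 8 + 1 + 10 = 24.
Along x: (24144 + 10·x) / 24 = 2310 (existing moment 5·3678 + 8·623 + 1·770 = 24144) ⇒ x = (55440 − 24144) / 10 ≈ 3129.60.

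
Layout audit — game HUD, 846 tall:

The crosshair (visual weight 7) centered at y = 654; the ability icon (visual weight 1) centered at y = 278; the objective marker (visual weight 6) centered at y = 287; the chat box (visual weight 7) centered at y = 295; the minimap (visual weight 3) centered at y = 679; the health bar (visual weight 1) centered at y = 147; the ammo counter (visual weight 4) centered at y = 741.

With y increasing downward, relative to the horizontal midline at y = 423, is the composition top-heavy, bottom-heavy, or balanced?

bottom-heavy

Σw = 7 + 1 + 6 + 7 + 3 + 1 + 4 = 29.
y-moment: 7·654 + 1·278 + 6·287 + 7·295 + 3·679 + 1·147 + 4·741 = 13791; centroid 13791/29 ≈ 475.55.
Since 475.6 is below (larger y than) 423, the composition reads bottom-heavy.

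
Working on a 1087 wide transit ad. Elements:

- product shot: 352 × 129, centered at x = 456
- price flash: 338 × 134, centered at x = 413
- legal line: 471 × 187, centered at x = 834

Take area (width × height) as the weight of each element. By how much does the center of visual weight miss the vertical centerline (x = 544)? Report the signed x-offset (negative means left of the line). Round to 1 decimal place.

≈ 87.3

Areas → weights: product shot 352·129 = 45408, price flash 338·134 = 45292, legal line 471·187 = 88077; Σw = 178777.
x-moment: 45408·456 + 45292·413 + 88077·834 = 112867862; centroid 112867862/178777 ≈ 631.33.
Against x = 544, that's 631.33 − 544 = 87.33.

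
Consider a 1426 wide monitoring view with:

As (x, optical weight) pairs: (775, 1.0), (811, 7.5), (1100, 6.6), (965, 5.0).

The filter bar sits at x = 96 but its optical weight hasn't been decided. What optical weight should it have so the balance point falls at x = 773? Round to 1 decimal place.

w ≈ 5.0

Known weights sum to 1.0 + 7.5 + 6.6 + 5.0 = 20.1; their moment is 1.0·775 + 7.5·811 + 6.6·1100 + 5.0·965 = 18942.5.
Balance at x = 773 requires (18942.5 + w·96) / (20.1 + w) = 773.
So w = (773·20.1 − 18942.5)/(96 − 773) = -3405.2/-677 ≈ 5.03.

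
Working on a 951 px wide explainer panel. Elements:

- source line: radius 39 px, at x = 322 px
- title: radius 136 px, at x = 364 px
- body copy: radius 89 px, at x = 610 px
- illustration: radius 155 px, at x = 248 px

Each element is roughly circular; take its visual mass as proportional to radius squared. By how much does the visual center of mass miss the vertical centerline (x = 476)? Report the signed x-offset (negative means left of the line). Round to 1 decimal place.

≈ -129.4 px

Weights ∝ r²: source line 39² = 1521, title 136² = 18496, body copy 89² = 7921, illustration 155² = 24025; Σw = 51963.
Σw·x = 1521·322 + 18496·364 + 7921·610 + 24025·248 = 18012316, so x̄ = 18012316/51963 ≈ 346.64.
Against x = 476, that's 346.64 − 476 = -129.36.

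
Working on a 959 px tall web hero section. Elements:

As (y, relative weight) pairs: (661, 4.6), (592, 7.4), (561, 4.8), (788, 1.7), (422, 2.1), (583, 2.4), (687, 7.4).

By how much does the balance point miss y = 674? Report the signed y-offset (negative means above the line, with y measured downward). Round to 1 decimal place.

≈ -54.8 px

Total weight = 4.6 + 7.4 + 4.8 + 1.7 + 2.1 + 2.4 + 7.4 = 30.4.
y-moment: 4.6·661 + 7.4·592 + 4.8·561 + 1.7·788 + 2.1·422 + 2.4·583 + 7.4·687 = 18823.0; centroid 18823.0/30.4 ≈ 619.18.
Offset from y = 674: 619.18 − 674 ≈ -54.82.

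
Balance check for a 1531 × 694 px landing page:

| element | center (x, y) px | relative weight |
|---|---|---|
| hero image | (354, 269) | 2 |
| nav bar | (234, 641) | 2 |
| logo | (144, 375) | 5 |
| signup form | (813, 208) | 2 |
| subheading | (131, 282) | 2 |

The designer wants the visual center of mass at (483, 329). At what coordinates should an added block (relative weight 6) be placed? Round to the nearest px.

(899, 263)

After adding the added block, total weight = 2 + 2 + 5 + 2 + 2 + 6 = 19.
x: need Σw·x = 19·483 = 9177. Existing = 2·354 + 2·234 + 5·144 + 2·813 + 2·131 = 3784. Remainder 5393 / 6 ≈ 898.83.
y: need Σw·y = 19·329 = 6251. Existing = 2·269 + 2·641 + 5·375 + 2·208 + 2·282 = 4675. Remainder 1576 / 6 ≈ 262.67.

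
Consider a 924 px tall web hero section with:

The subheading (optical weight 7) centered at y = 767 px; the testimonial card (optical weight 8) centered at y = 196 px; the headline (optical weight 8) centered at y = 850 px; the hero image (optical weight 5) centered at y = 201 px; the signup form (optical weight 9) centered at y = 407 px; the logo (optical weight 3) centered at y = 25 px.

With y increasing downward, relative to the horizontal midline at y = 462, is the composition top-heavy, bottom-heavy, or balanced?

Σw = 7 + 8 + 8 + 5 + 9 + 3 = 40.
y-moment: 7·767 + 8·196 + 8·850 + 5·201 + 9·407 + 3·25 = 18480; centroid 18480/40 ≈ 462.00.
That equals the midline 462 — balanced.

balanced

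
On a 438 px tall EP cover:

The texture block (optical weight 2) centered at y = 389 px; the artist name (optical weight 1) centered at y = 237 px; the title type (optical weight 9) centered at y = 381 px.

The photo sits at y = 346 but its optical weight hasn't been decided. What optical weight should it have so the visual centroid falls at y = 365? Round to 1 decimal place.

Fixed elements: Σw = 2 + 1 + 9 = 12, Σw·y = 2·389 + 1·237 + 9·381 = 4444.
Set Σw·y/Σw = 365: (4444 + 346w) = 365·(12 + w).
Rearranging, w·(346 − 365) = 365·12 − 4444 = -64, so w ≈ -64/-19 = 3.37.

w ≈ 3.4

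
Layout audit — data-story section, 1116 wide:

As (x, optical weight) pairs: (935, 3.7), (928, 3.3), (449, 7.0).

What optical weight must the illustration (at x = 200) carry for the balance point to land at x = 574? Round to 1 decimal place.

Existing Σw = 14.0 (3.7 + 3.3 + 7.0); existing moment 3.7·935 + 3.3·928 + 7.0·449 = 9664.9.
For the centroid to hit 574: (9664.9 + w·200) / (14.0 + w) = 574.
Rearranging, w·(200 − 574) = 574·14.0 − 9664.9 = -1628.9, so w ≈ -1628.9/-374 = 4.36.

w ≈ 4.4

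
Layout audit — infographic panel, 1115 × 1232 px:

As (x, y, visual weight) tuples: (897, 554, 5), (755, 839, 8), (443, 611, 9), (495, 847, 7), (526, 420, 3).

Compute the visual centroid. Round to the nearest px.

(611, 693)

Weights sum to 5 + 8 + 9 + 7 + 3 = 32.
x: (5·897 + 8·755 + 9·443 + 7·495 + 3·526) / 32 = 19555 / 32 ≈ 611.09
y: (5·554 + 8·839 + 9·611 + 7·847 + 3·420) / 32 = 22170 / 32 ≈ 692.81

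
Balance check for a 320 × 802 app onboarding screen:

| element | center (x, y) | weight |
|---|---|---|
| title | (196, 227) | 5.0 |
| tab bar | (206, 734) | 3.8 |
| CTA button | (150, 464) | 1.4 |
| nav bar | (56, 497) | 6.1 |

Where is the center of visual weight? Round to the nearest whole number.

(142, 467)

Total weight = 5.0 + 3.8 + 1.4 + 6.1 = 16.3.
x-moment: 5.0·196 + 3.8·206 + 1.4·150 + 6.1·56 = 2314.4; centroid 2314.4/16.3 ≈ 141.99.
y-moment: 5.0·227 + 3.8·734 + 1.4·464 + 6.1·497 = 7605.5; centroid 7605.5/16.3 ≈ 466.60.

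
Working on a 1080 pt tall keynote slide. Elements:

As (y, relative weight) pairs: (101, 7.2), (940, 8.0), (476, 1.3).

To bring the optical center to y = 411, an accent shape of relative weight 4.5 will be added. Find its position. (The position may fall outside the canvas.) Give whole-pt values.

y ≈ -52

New total weight: (7.2 + 8.0 + 1.3) + 4.5 = 21.0.
Along y: (8866.0 + 4.5·y) / 21.0 = 411 (existing moment 7.2·101 + 8.0·940 + 1.3·476 = 8866.0) ⇒ y = (8631.0 − 8866.0) / 4.5 ≈ -52.22.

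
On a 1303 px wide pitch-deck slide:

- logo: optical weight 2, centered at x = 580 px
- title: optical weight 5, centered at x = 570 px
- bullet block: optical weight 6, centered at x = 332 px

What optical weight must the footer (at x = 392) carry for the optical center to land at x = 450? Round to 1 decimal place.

w ≈ 2.6

Existing Σw = 13 (2 + 5 + 6); existing moment 2·580 + 5·570 + 6·332 = 6002.
Balance at x = 450 requires (6002 + w·392) / (13 + w) = 450.
Solving: w = (450·13 − 6002) / (392 − 450) = -152 / -58 ≈ 2.62.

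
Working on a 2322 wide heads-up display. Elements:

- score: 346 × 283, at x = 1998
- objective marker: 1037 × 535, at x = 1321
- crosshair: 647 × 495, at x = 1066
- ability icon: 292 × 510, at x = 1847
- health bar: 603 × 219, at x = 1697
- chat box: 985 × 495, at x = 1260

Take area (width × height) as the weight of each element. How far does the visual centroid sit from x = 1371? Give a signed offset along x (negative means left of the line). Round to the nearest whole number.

≈ -2

Areas: score 346·283 = 97918, objective marker 1037·535 = 554795, crosshair 647·495 = 320265, ability icon 292·510 = 148920, health bar 603·219 = 132057, chat box 985·495 = 487575. Total weight = 1741530.
x: moment 2383427318 / weight 1741530 ≈ 1368.58
Offset from x = 1371: 1368.58 − 1371 ≈ -2.42.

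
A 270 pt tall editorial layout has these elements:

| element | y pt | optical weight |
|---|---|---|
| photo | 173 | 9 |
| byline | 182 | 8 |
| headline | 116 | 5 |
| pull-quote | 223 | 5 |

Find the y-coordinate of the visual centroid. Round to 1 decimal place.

y ≈ 174.4

Weights sum to 9 + 8 + 5 + 5 = 27.
y-moment: 9·173 + 8·182 + 5·116 + 5·223 = 4708; centroid 4708/27 ≈ 174.37.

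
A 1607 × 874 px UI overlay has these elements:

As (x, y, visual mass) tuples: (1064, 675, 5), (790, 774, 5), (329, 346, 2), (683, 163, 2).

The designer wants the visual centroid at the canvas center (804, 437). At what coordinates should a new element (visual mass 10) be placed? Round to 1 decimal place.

(800.2, 222.5)

After adding the new element, total weight = 5 + 5 + 2 + 2 + 10 = 24.
x: target moment 24×804 = 19296; current 5·1064 + 5·790 + 2·329 + 2·683 = 11294; the new element supplies 8002, so x = 8002/10 ≈ 800.20.
y: target moment 24×437 = 10488; current 5·675 + 5·774 + 2·346 + 2·163 = 8263; the new element supplies 2225, so y = 2225/10 ≈ 222.50.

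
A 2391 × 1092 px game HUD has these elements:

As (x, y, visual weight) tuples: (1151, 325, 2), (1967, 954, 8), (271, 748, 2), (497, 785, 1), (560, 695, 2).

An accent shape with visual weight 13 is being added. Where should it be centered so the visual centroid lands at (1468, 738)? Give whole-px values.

(1608, 670)

After adding the accent shape, total weight = 2 + 8 + 2 + 1 + 2 + 13 = 28.
x: target moment 28×1468 = 41104; current 2·1151 + 8·1967 + 2·271 + 1·497 + 2·560 = 20197; the accent shape supplies 20907, so x = 20907/13 ≈ 1608.23.
y: target moment 28×738 = 20664; current 2·325 + 8·954 + 2·748 + 1·785 + 2·695 = 11953; the accent shape supplies 8711, so y = 8711/13 ≈ 670.08.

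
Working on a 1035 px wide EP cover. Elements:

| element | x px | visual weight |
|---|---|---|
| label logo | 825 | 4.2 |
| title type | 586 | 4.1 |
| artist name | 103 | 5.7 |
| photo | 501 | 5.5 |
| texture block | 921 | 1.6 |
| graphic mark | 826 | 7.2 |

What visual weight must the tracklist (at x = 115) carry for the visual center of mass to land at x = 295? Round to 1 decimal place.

w ≈ 46.0

Known weights sum to 4.2 + 4.1 + 5.7 + 5.5 + 1.6 + 7.2 = 28.3; their moment is 4.2·825 + 4.1·586 + 5.7·103 + 5.5·501 + 1.6·921 + 7.2·826 = 16631.0.
Balance at x = 295 requires (16631.0 + w·115) / (28.3 + w) = 295.
Solving: w = (295·28.3 − 16631.0) / (115 − 295) = -8282.5 / -180 ≈ 46.01.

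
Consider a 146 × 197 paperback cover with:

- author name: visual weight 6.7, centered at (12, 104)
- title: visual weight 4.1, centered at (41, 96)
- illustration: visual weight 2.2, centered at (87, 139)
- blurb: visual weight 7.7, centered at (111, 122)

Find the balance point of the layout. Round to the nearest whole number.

Total weight = 6.7 + 4.1 + 2.2 + 7.7 = 20.7.
Σw·x = 6.7·12 + 4.1·41 + 2.2·87 + 7.7·111 = 1294.6, so x̄ = 1294.6/20.7 ≈ 62.54.
Σw·y = 6.7·104 + 4.1·96 + 2.2·139 + 7.7·122 = 2335.6, so ȳ = 2335.6/20.7 ≈ 112.83.

(63, 113)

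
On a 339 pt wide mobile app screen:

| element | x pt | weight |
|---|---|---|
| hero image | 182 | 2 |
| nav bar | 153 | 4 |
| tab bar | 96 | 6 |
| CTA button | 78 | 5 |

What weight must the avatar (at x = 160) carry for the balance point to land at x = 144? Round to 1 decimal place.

Fixed elements: Σw = 2 + 4 + 6 + 5 = 17, Σw·x = 2·182 + 4·153 + 6·96 + 5·78 = 1942.
Set Σw·x/Σw = 144: (1942 + 160w) = 144·(17 + w).
So w = (144·17 − 1942)/(160 − 144) = 506/16 ≈ 31.62.

w ≈ 31.6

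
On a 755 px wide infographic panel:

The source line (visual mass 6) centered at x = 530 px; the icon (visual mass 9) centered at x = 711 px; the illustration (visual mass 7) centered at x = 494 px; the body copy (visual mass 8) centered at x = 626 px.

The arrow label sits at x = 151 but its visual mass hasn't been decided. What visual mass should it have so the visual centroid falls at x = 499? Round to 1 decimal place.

w ≈ 8.8

Existing Σw = 30 (6 + 9 + 7 + 8); existing moment 6·530 + 9·711 + 7·494 + 8·626 = 18045.
For the centroid to hit 499: (18045 + w·151) / (30 + w) = 499.
Solving: w = (499·30 − 18045) / (151 − 499) = -3075 / -348 ≈ 8.84.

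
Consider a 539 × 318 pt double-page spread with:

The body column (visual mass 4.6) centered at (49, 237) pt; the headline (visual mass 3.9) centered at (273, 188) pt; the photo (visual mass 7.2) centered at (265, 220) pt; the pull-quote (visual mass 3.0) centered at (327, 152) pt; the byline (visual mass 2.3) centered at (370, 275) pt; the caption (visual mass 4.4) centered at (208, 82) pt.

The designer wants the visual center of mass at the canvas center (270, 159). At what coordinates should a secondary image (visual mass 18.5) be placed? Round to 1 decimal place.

New total weight: (4.6 + 3.9 + 7.2 + 3.0 + 2.3 + 4.4) + 18.5 = 43.9.
Along x: (5945.3 + 18.5·x) / 43.9 = 270 (existing moment 4.6·49 + 3.9·273 + 7.2·265 + 3.0·327 + 2.3·370 + 4.4·208 = 5945.3) ⇒ x = (11853.0 − 5945.3) / 18.5 ≈ 319.34.
Along y: (4856.7 + 18.5·y) / 43.9 = 159 (existing moment 4.6·237 + 3.9·188 + 7.2·220 + 3.0·152 + 2.3·275 + 4.4·82 = 4856.7) ⇒ y = (6980.1 − 4856.7) / 18.5 ≈ 114.78.

(319.3, 114.8)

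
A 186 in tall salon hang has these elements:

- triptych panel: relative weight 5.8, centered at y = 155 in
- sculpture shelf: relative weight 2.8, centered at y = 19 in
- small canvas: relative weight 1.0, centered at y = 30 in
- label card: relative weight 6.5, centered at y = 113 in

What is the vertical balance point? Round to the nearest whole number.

Weights sum to 5.8 + 2.8 + 1.0 + 6.5 = 16.1.
y: (5.8·155 + 2.8·19 + 1.0·30 + 6.5·113) / 16.1 = 1716.7 / 16.1 ≈ 106.63

y ≈ 107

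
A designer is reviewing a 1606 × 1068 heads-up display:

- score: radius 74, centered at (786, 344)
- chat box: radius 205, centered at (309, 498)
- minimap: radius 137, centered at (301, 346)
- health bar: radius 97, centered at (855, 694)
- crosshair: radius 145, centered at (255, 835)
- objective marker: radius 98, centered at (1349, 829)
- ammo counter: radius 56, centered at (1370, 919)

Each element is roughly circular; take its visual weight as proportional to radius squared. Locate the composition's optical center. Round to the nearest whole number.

(490, 587)

r² weights: score 74² = 5476, chat box 205² = 42025, minimap 137² = 18769, health bar 97² = 9409, crosshair 145² = 21025, objective marker 98² = 9604, ammo counter 56² = 3136. Total = 109444.
Σw·x = 53597516; x̄ = 53597516/109444 ≈ 489.73.
y: moment 64235689 / weight 109444 ≈ 586.93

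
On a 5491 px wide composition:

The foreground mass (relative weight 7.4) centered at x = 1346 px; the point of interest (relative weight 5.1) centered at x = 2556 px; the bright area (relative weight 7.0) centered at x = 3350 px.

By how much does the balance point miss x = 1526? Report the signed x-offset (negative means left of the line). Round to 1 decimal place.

≈ 855.8 px

Σw = 7.4 + 5.1 + 7.0 = 19.5.
x-moment: 7.4·1346 + 5.1·2556 + 7.0·3350 = 46446.0; centroid 46446.0/19.5 ≈ 2381.85.
Offset from x = 1526: 2381.85 − 1526 ≈ 855.85.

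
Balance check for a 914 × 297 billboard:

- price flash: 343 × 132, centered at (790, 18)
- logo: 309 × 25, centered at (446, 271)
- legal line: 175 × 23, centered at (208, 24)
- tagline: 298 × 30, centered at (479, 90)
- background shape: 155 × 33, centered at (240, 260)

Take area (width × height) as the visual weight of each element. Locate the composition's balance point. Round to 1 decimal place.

Areas → weights: price flash 343·132 = 45276, logo 309·25 = 7725, legal line 175·23 = 4025, tagline 298·30 = 8940, background shape 155·33 = 5115; Σw = 71081.
x-moment: 45276·790 + 7725·446 + 4025·208 + 8940·479 + 5115·240 = 45560450; centroid 45560450/71081 ≈ 640.97.
y-moment: 45276·18 + 7725·271 + 4025·24 + 8940·90 + 5115·260 = 5139543; centroid 5139543/71081 ≈ 72.31.

(641.0, 72.3)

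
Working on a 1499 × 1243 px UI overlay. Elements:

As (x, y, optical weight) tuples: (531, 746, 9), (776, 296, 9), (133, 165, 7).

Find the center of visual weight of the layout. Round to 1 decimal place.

Weights sum to 9 + 9 + 7 = 25.
x: (9·531 + 9·776 + 7·133) / 25 = 12694 / 25 ≈ 507.76
y: (9·746 + 9·296 + 7·165) / 25 = 10533 / 25 ≈ 421.32

(507.8, 421.3)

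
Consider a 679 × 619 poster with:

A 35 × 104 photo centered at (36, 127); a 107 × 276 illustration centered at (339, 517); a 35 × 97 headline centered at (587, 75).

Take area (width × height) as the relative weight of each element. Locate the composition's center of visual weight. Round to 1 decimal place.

(331.9, 437.1)

Areas → weights: photo 35·104 = 3640, illustration 107·276 = 29532, headline 35·97 = 3395; Σw = 36567.
Σw·x = 3640·36 + 29532·339 + 3395·587 = 12135253, so x̄ = 12135253/36567 ≈ 331.86.
Σw·y = 3640·127 + 29532·517 + 3395·75 = 15984949, so ȳ = 15984949/36567 ≈ 437.14.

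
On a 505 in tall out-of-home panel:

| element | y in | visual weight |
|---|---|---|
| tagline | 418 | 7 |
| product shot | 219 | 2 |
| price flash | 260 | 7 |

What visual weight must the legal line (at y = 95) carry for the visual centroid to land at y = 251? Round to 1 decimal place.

w ≈ 7.5

Fixed elements: Σw = 7 + 2 + 7 = 16, Σw·y = 7·418 + 2·219 + 7·260 = 5184.
Set Σw·y/Σw = 251: (5184 + 95w) = 251·(16 + w).
So w = (251·16 − 5184)/(95 − 251) = -1168/-156 ≈ 7.49.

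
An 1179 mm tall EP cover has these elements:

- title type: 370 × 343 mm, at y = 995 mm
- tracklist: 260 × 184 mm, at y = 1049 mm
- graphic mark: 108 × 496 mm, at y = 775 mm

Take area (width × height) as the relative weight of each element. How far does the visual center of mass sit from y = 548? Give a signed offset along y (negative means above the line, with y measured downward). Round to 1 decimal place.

Areas → weights: title type 370·343 = 126910, tracklist 260·184 = 47840, graphic mark 108·496 = 53568; Σw = 228318.
y: (126910·995 + 47840·1049 + 53568·775) / 228318 = 217974810 / 228318 ≈ 954.70
Offset from y = 548: 954.70 − 548 ≈ 406.70.

≈ 406.7 mm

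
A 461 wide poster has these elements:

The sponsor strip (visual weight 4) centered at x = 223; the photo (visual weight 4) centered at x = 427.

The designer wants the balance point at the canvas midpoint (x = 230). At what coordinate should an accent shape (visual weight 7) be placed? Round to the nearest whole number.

x ≈ 121

After adding the accent shape, total weight = 4 + 4 + 7 = 15.
Along x: (2600 + 7·x) / 15 = 230 (existing moment 4·223 + 4·427 = 2600) ⇒ x = (3450 − 2600) / 7 ≈ 121.43.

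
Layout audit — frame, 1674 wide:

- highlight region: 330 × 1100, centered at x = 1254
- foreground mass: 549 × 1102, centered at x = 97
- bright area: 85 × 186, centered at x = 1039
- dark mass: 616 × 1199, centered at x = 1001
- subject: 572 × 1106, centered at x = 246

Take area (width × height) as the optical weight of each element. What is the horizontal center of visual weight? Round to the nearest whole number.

x ≈ 605

Areas → weights: highlight region 330·1100 = 363000, foreground mass 549·1102 = 604998, bright area 85·186 = 15810, dark mass 616·1199 = 738584, subject 572·1106 = 632632; Σw = 2355024.
x: (363000·1254 + 604998·97 + 15810·1039 + 738584·1001 + 632632·246) / 2355024 = 1425263452 / 2355024 ≈ 605.20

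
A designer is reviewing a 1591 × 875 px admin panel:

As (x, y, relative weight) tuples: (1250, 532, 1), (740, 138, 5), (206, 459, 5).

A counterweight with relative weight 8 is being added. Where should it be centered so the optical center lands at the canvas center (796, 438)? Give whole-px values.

With the counterweight, Σw becomes 1 + 5 + 5 + 8 = 19.
x: need Σw·x = 19·796 = 15124. Existing = 1·1250 + 5·740 + 5·206 = 5980. Remainder 9144 / 8 ≈ 1143.00.
y: need Σw·y = 19·438 = 8322. Existing = 1·532 + 5·138 + 5·459 = 3517. Remainder 4805 / 8 ≈ 600.62.

(1143, 601)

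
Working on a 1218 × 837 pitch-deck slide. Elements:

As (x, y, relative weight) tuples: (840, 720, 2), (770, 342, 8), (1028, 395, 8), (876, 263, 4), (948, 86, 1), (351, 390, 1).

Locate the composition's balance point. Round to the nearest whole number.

Weights sum to 2 + 8 + 8 + 4 + 1 + 1 = 24.
x-moment: 2·840 + 8·770 + 8·1028 + 4·876 + 1·948 + 1·351 = 20867; centroid 20867/24 ≈ 869.46.
y-moment: 2·720 + 8·342 + 8·395 + 4·263 + 1·86 + 1·390 = 8864; centroid 8864/24 ≈ 369.33.

(869, 369)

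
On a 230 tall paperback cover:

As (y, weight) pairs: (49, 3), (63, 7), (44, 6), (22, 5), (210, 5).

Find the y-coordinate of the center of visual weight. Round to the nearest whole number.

Weights sum to 3 + 7 + 6 + 5 + 5 = 26.
Σw·y = 3·49 + 7·63 + 6·44 + 5·22 + 5·210 = 2012, so ȳ = 2012/26 ≈ 77.38.

y ≈ 77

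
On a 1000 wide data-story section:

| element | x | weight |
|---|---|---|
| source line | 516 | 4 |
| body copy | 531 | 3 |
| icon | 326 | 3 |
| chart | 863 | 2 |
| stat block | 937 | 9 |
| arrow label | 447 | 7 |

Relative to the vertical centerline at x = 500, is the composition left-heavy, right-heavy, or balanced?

Weights sum to 4 + 3 + 3 + 2 + 9 + 7 = 28.
Σw·x = 17923; x̄ = 17923/28 ≈ 640.11.
Since 640.1 is right of 500, the composition reads right-heavy.

right-heavy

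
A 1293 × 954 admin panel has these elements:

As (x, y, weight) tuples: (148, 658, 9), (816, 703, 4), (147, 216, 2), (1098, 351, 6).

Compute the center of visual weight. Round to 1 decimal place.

(546.6, 536.8)

Weights sum to 9 + 4 + 2 + 6 = 21.
x: (9·148 + 4·816 + 2·147 + 6·1098) / 21 = 11478 / 21 ≈ 546.57
y: (9·658 + 4·703 + 2·216 + 6·351) / 21 = 11272 / 21 ≈ 536.76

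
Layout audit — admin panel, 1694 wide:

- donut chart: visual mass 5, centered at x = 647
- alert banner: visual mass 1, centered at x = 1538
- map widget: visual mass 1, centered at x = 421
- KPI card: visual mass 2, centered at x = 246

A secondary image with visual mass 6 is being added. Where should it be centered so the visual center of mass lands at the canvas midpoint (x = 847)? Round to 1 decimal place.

With the secondary image, Σw becomes 5 + 1 + 1 + 2 + 6 = 15.
Along x: (5686 + 6·x) / 15 = 847 (existing moment 5·647 + 1·1538 + 1·421 + 2·246 = 5686) ⇒ x = (12705 − 5686) / 6 ≈ 1169.83.

x ≈ 1169.8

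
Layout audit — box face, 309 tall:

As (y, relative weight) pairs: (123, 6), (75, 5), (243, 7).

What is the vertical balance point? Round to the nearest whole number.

y ≈ 156

Weights sum to 6 + 5 + 7 = 18.
y: (6·123 + 5·75 + 7·243) / 18 = 2814 / 18 ≈ 156.33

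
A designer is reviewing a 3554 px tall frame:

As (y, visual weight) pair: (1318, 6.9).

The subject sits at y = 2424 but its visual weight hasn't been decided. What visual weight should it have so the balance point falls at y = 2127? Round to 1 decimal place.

w ≈ 18.8

The single fixed element contributes weight 6.9, moment 6.9·1318 = 9094.2.
Set Σw·y/Σw = 2127: (9094.2 + 2424w) = 2127·(6.9 + w).
Rearranging, w·(2424 − 2127) = 2127·6.9 − 9094.2 = 5582.1, so w ≈ 5582.1/297 = 18.79.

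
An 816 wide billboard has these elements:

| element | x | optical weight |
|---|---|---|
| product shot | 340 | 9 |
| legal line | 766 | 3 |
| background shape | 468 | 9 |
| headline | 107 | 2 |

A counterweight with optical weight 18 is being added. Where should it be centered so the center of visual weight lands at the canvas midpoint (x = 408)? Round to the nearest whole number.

x ≈ 386

With the counterweight, Σw becomes 9 + 3 + 9 + 2 + 18 = 41.
Along x: (9784 + 18·x) / 41 = 408 (existing moment 9·340 + 3·766 + 9·468 + 2·107 = 9784) ⇒ x = (16728 − 9784) / 18 ≈ 385.78.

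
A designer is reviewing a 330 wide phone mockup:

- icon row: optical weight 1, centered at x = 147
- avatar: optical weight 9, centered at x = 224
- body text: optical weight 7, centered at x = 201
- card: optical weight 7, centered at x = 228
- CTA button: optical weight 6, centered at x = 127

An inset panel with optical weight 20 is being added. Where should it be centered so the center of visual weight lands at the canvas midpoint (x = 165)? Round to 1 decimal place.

x ≈ 116.1

With the inset panel, Σw becomes 1 + 9 + 7 + 7 + 6 + 20 = 50.
x: target moment 50×165 = 8250; current 1·147 + 9·224 + 7·201 + 7·228 + 6·127 = 5928; the inset panel supplies 2322, so x = 2322/20 ≈ 116.10.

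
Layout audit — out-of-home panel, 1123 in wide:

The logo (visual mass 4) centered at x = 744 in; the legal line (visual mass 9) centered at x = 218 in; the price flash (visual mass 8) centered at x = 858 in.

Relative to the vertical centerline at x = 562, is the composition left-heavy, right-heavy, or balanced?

balanced

Weights sum to 4 + 9 + 8 = 21.
x-moment: 4·744 + 9·218 + 8·858 = 11802; centroid 11802/21 ≈ 562.00.
The centroid 562.00 matches the midline at 562, so the layout is balanced.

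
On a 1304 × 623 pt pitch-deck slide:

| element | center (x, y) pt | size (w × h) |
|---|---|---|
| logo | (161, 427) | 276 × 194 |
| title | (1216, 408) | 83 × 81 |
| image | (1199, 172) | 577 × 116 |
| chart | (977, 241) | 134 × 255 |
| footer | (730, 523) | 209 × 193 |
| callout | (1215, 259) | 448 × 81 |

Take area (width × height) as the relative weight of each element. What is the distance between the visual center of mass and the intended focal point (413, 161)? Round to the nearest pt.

≈ 471 pt

Areas: logo 276·194 = 53544, title 83·81 = 6723, image 577·116 = 66932, chart 134·255 = 34170, footer 209·193 = 40337, callout 448·81 = 36288. Total weight = 237994.
Σw·x = 203967240; x̄ = 203967240/237994 ≈ 857.03.
Σw·y = 75848389; ȳ = 75848389/237994 ≈ 318.70.
From (413, 161): dx = 444.03, dy = 157.70, so the distance is √(dx²+dy²) ≈ 471.20.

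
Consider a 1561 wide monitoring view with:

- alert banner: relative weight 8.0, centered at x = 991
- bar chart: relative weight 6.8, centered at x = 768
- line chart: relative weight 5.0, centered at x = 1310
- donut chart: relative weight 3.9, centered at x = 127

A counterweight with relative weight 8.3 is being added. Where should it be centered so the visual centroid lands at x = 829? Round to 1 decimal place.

With the counterweight, Σw becomes 8.0 + 6.8 + 5.0 + 3.9 + 8.3 = 32.0.
x: need Σw·x = 32.0·829 = 26528.0. Existing = 8.0·991 + 6.8·768 + 5.0·1310 + 3.9·127 = 20195.7. Remainder 6332.3 / 8.3 ≈ 762.93.

x ≈ 762.9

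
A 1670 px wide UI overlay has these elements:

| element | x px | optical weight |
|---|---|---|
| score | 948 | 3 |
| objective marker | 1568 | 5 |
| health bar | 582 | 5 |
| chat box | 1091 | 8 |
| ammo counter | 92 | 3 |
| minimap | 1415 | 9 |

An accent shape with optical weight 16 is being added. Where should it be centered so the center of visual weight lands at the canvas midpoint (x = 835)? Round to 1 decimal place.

x ≈ 348.9

After adding the accent shape, total weight = 3 + 5 + 5 + 8 + 3 + 9 + 16 = 49.
x: target moment 49×835 = 40915; current 3·948 + 5·1568 + 5·582 + 8·1091 + 3·92 + 9·1415 = 35333; the accent shape supplies 5582, so x = 5582/16 ≈ 348.88.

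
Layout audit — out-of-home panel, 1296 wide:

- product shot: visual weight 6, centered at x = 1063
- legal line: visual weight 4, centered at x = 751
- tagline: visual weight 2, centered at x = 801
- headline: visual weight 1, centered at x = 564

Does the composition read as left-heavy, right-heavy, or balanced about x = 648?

right-heavy

Total weight = 6 + 4 + 2 + 1 = 13.
x-moment: 6·1063 + 4·751 + 2·801 + 1·564 = 11548; centroid 11548/13 ≈ 888.31.
Since 888.3 is right of 648, the composition reads right-heavy.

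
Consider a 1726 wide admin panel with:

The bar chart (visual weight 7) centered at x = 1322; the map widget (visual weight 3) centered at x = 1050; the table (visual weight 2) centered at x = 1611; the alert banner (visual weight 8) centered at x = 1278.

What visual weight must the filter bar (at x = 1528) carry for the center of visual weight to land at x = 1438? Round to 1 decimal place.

w ≈ 32.3

Existing Σw = 20 (7 + 3 + 2 + 8); existing moment 7·1322 + 3·1050 + 2·1611 + 8·1278 = 25850.
For the centroid to hit 1438: (25850 + w·1528) / (20 + w) = 1438.
Rearranging, w·(1528 − 1438) = 1438·20 − 25850 = 2910, so w ≈ 2910/90 = 32.33.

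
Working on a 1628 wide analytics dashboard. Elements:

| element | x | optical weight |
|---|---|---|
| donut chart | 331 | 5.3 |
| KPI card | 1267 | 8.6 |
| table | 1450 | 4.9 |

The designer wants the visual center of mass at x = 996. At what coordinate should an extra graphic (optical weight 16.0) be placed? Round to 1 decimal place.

x ≈ 931.6

New total weight: (5.3 + 8.6 + 4.9) + 16.0 = 34.8.
x: target moment 34.8×996 = 34660.8; current 5.3·331 + 8.6·1267 + 4.9·1450 = 19755.5; the extra graphic supplies 14905.3, so x = 14905.3/16.0 ≈ 931.58.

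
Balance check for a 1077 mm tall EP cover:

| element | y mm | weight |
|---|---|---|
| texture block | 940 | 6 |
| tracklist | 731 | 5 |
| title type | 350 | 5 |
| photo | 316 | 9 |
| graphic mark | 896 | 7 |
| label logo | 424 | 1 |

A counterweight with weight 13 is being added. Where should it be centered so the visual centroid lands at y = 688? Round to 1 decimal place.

y ≈ 851.0

After adding the counterweight, total weight = 6 + 5 + 5 + 9 + 7 + 1 + 13 = 46.
y: target moment 46×688 = 31648; current 6·940 + 5·731 + 5·350 + 9·316 + 7·896 + 1·424 = 20585; the counterweight supplies 11063, so y = 11063/13 ≈ 851.00.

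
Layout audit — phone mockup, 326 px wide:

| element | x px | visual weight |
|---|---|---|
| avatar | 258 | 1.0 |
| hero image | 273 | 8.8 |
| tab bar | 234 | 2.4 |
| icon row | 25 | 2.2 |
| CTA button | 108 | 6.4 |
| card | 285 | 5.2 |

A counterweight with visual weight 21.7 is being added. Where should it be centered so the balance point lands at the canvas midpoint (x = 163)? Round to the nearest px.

After adding the counterweight, total weight = 1.0 + 8.8 + 2.4 + 2.2 + 6.4 + 5.2 + 21.7 = 47.7.
x: need Σw·x = 47.7·163 = 7775.1. Existing = 1.0·258 + 8.8·273 + 2.4·234 + 2.2·25 + 6.4·108 + 5.2·285 = 5450.2. Remainder 2324.9 / 21.7 ≈ 107.14.

x ≈ 107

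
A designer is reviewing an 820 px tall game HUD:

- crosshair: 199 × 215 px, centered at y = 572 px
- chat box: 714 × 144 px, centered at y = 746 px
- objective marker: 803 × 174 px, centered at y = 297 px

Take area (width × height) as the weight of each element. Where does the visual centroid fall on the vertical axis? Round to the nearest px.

y ≈ 500

Taking area as weight: crosshair 199·215 = 42785, chat box 714·144 = 102816, objective marker 803·174 = 139722. Sum 285323.
y: (42785·572 + 102816·746 + 139722·297) / 285323 = 142671190 / 285323 ≈ 500.03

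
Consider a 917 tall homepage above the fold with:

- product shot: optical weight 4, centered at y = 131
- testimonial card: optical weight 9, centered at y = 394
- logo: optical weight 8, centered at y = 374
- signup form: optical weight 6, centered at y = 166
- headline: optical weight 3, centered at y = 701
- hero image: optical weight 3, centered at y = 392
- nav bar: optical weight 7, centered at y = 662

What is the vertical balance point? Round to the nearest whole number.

y ≈ 399

Weights sum to 4 + 9 + 8 + 6 + 3 + 3 + 7 = 40.
y-moment: 4·131 + 9·394 + 8·374 + 6·166 + 3·701 + 3·392 + 7·662 = 15971; centroid 15971/40 ≈ 399.27.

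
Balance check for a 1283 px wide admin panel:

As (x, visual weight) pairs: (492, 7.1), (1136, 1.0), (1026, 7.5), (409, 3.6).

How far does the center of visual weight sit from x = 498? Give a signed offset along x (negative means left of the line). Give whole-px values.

Weights sum to 7.1 + 1.0 + 7.5 + 3.6 = 19.2.
x: (7.1·492 + 1.0·1136 + 7.5·1026 + 3.6·409) / 19.2 = 13796.6 / 19.2 ≈ 718.57
Offset from x = 498: 718.57 − 498 ≈ 220.57.

≈ 221 px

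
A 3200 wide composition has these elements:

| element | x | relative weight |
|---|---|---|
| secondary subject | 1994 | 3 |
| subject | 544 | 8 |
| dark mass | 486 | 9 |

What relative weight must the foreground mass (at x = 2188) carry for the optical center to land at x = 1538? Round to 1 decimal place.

Existing Σw = 20 (3 + 8 + 9); existing moment 3·1994 + 8·544 + 9·486 = 14708.
Set Σw·x/Σw = 1538: (14708 + 2188w) = 1538·(20 + w).
So w = (1538·20 − 14708)/(2188 − 1538) = 16052/650 ≈ 24.70.

w ≈ 24.7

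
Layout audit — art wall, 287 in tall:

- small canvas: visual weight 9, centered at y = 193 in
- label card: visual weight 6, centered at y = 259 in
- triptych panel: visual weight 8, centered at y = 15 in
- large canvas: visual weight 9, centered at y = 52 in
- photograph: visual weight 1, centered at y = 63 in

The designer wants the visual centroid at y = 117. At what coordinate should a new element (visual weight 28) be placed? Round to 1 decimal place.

After adding the new element, total weight = 9 + 6 + 8 + 9 + 1 + 28 = 61.
y: need Σw·y = 61·117 = 7137. Existing = 9·193 + 6·259 + 8·15 + 9·52 + 1·63 = 3942. Remainder 3195 / 28 ≈ 114.11.

y ≈ 114.1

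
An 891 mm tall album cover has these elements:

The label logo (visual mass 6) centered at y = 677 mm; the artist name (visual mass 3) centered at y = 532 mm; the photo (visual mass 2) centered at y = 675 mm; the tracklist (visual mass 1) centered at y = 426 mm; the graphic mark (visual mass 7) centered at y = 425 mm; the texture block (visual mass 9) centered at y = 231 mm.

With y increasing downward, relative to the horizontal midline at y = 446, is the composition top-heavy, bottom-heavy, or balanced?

balanced

Σw = 6 + 3 + 2 + 1 + 7 + 9 = 28.
Σw·y = 12488; ȳ = 12488/28 ≈ 446.00.
The centroid 446.00 matches the midline at 446, so the layout is balanced.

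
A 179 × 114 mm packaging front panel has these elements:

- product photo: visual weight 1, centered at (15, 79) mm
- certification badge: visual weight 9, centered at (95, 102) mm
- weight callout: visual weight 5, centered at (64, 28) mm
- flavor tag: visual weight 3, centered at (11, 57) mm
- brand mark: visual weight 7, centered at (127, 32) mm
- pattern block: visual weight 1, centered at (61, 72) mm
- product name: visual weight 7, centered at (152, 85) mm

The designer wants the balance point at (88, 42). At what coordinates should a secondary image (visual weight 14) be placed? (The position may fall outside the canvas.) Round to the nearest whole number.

(64, -16)

After adding the secondary image, total weight = 1 + 9 + 5 + 3 + 7 + 1 + 7 + 14 = 47.
x: need Σw·x = 47·88 = 4136. Existing = 1·15 + 9·95 + 5·64 + 3·11 + 7·127 + 1·61 + 7·152 = 3237. Remainder 899 / 14 ≈ 64.21.
y: need Σw·y = 47·42 = 1974. Existing = 1·79 + 9·102 + 5·28 + 3·57 + 7·32 + 1·72 + 7·85 = 2199. Remainder -225 / 14 ≈ -16.07.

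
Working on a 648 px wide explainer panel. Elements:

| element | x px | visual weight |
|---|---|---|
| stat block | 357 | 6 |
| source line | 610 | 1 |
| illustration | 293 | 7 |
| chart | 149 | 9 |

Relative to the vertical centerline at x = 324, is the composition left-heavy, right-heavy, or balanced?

Total weight = 6 + 1 + 7 + 9 = 23.
Σw·x = 6·357 + 1·610 + 7·293 + 9·149 = 6144, so x̄ = 6144/23 ≈ 267.13.
267.1 vs midline 324 → left-heavy.

left-heavy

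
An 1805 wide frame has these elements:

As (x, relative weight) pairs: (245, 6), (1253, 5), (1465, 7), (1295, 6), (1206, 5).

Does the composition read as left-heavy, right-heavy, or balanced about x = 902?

right-heavy

Weights sum to 6 + 5 + 7 + 6 + 5 = 29.
x: (6·245 + 5·1253 + 7·1465 + 6·1295 + 5·1206) / 29 = 31790 / 29 ≈ 1096.21
1096.2 vs midline 902 → right-heavy.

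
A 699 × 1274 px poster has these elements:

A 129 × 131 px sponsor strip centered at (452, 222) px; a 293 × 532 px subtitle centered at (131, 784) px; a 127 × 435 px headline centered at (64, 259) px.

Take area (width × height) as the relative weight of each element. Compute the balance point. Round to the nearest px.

Areas → weights: sponsor strip 129·131 = 16899, subtitle 293·532 = 155876, headline 127·435 = 55245; Σw = 228020.
Σw·x = 16899·452 + 155876·131 + 55245·64 = 31593784, so x̄ = 31593784/228020 ≈ 138.56.
Σw·y = 16899·222 + 155876·784 + 55245·259 = 140266817, so ȳ = 140266817/228020 ≈ 615.15.

(139, 615)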